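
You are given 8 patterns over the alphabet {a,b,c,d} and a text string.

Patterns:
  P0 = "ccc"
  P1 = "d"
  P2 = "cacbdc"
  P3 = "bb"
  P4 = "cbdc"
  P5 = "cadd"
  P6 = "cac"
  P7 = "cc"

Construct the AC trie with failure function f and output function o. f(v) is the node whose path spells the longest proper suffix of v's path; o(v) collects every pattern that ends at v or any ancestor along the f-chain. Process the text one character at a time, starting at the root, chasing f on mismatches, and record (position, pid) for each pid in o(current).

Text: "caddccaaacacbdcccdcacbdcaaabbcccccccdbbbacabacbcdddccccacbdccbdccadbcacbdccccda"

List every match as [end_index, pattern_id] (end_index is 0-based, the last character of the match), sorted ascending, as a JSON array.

Construct AC machine:
Trie nodes:
  n0 'ε': b→10 c→1 d→4
  n1 'c': a→5 b→12 c→2
  n2 'cc': c→3  [P7 ends]
  n3 'ccc': ·  [P0 ends]
  n4 'd': ·  [P1 ends]
  n5 'ca': c→6 d→15
  n6 'cac': b→7  [P6 ends]
  n7 'cacb': d→8
  n8 'cacbd': c→9
  n9 'cacbdc': ·  [P2 ends]
  n10 'b': b→11
  n11 'bb': ·  [P3 ends]
  n12 'cb': d→13
  n13 'cbd': c→14
  n14 'cbdc': ·  [P4 ends]
  n15 'cad': d→16
  n16 'cadd': ·  [P5 ends]

BFS fail/out derivation:
  n1('c'): parent n0 fail=0; on 'c' 0 → fail=0;  out ∅∪∅=∅
  n4('d'): parent n0 fail=0; on 'd' 0 → fail=0;  out {1}∪∅={1}
  n10('b'): parent n0 fail=0; on 'b' 0 → fail=0;  out ∅∪∅=∅
  n2('cc'): parent n1 fail=0; on 'c' 0 → fail=1;  out {7}∪∅={7}
  n5('ca'): parent n1 fail=0; on 'a' 0 → fail=0;  out ∅∪∅=∅
  n11('bb'): parent n10 fail=0; on 'b' 0 → fail=10;  out {3}∪∅={3}
  n12('cb'): parent n1 fail=0; on 'b' 0 → fail=10;  out ∅∪∅=∅
  n3('ccc'): parent n2 fail=1; on 'c' 1 → fail=2;  out {0}∪{7}={0,7}
  n6('cac'): parent n5 fail=0; on 'c' 0 → fail=1;  out {6}∪∅={6}
  n13('cbd'): parent n12 fail=10; on 'd' 10→0 → fail=4;  out ∅∪{1}={1}
  n15('cad'): parent n5 fail=0; on 'd' 0 → fail=4;  out ∅∪{1}={1}
  n7('cacb'): parent n6 fail=1; on 'b' 1 → fail=12;  out ∅∪∅=∅
  n14('cbdc'): parent n13 fail=4; on 'c' 4→0 → fail=1;  out {4}∪∅={4}
  n16('cadd'): parent n15 fail=4; on 'd' 4→0 → fail=4;  out {5}∪{1}={1,5}
  n8('cacbd'): parent n7 fail=12; on 'd' 12 → fail=13;  out ∅∪{1}={1}
  n9('cacbdc'): parent n8 fail=13; on 'c' 13 → fail=14;  out {2}∪{4}={2,4}

Run:
pos 0 'c': at 1
pos 1 'a': at 5
pos 2 'd': at 15  → match P1@[2:2]
pos 3 'd': at 16  → match P1@[3:3],P5@[0:3]
pos 4 'c': at 1 (via fail)
pos 5 'c': at 2  → match P7@[4:5]
pos 6 'a': at 5 (via fail)
pos 7 'a': at 0 (via fail)
pos 8 'a': at 0
pos 9 'c': at 1
pos 10 'a': at 5
pos 11 'c': at 6  → match P6@[9:11]
pos 12 'b': at 7
pos 13 'd': at 8  → match P1@[13:13]
pos 14 'c': at 9  → match P2@[9:14],P4@[11:14]
pos 15 'c': at 2 (via fail)  → match P7@[14:15]
pos 16 'c': at 3  → match P0@[14:16],P7@[15:16]
pos 17 'd': at 4 (via fail)  → match P1@[17:17]
pos 18 'c': at 1 (via fail)
pos 19 'a': at 5
pos 20 'c': at 6  → match P6@[18:20]
pos 21 'b': at 7
pos 22 'd': at 8  → match P1@[22:22]
pos 23 'c': at 9  → match P2@[18:23],P4@[20:23]
pos 24 'a': at 5 (via fail)
pos 25 'a': at 0 (via fail)
pos 26 'a': at 0
pos 27 'b': at 10
pos 28 'b': at 11  → match P3@[27:28]
pos 29 'c': at 1 (via fail)
pos 30 'c': at 2  → match P7@[29:30]
pos 31 'c': at 3  → match P0@[29:31],P7@[30:31]
pos 32 'c': at 3 (via fail)  → match P0@[30:32],P7@[31:32]
pos 33 'c': at 3 (via fail)  → match P0@[31:33],P7@[32:33]
pos 34 'c': at 3 (via fail)  → match P0@[32:34],P7@[33:34]
pos 35 'c': at 3 (via fail)  → match P0@[33:35],P7@[34:35]
pos 36 'd': at 4 (via fail)  → match P1@[36:36]
pos 37 'b': at 10 (via fail)
pos 38 'b': at 11  → match P3@[37:38]
pos 39 'b': at 11 (via fail)  → match P3@[38:39]
pos 40 'a': at 0 (via fail)
pos 41 'c': at 1
pos 42 'a': at 5
pos 43 'b': at 10 (via fail)
pos 44 'a': at 0 (via fail)
pos 45 'c': at 1
pos 46 'b': at 12
pos 47 'c': at 1 (via fail)
pos 48 'd': at 4 (via fail)  → match P1@[48:48]
pos 49 'd': at 4 (via fail)  → match P1@[49:49]
pos 50 'd': at 4 (via fail)  → match P1@[50:50]
pos 51 'c': at 1 (via fail)
pos 52 'c': at 2  → match P7@[51:52]
pos 53 'c': at 3  → match P0@[51:53],P7@[52:53]
pos 54 'c': at 3 (via fail)  → match P0@[52:54],P7@[53:54]
pos 55 'a': at 5 (via fail)
pos 56 'c': at 6  → match P6@[54:56]
pos 57 'b': at 7
pos 58 'd': at 8  → match P1@[58:58]
pos 59 'c': at 9  → match P2@[54:59],P4@[56:59]
pos 60 'c': at 2 (via fail)  → match P7@[59:60]
pos 61 'b': at 12 (via fail)
pos 62 'd': at 13  → match P1@[62:62]
pos 63 'c': at 14  → match P4@[60:63]
pos 64 'c': at 2 (via fail)  → match P7@[63:64]
pos 65 'a': at 5 (via fail)
pos 66 'd': at 15  → match P1@[66:66]
pos 67 'b': at 10 (via fail)
pos 68 'c': at 1 (via fail)
pos 69 'a': at 5
pos 70 'c': at 6  → match P6@[68:70]
pos 71 'b': at 7
pos 72 'd': at 8  → match P1@[72:72]
pos 73 'c': at 9  → match P2@[68:73],P4@[70:73]
pos 74 'c': at 2 (via fail)  → match P7@[73:74]
pos 75 'c': at 3  → match P0@[73:75],P7@[74:75]
pos 76 'c': at 3 (via fail)  → match P0@[74:76],P7@[75:76]
pos 77 'd': at 4 (via fail)  → match P1@[77:77]
pos 78 'a': at 0 (via fail)

All matches (sorted): [[2,1],[3,1],[3,5],[5,7],[11,6],[13,1],[14,2],[14,4],[15,7],[16,0],[16,7],[17,1],[20,6],[22,1],[23,2],[23,4],[28,3],[30,7],[31,0],[31,7],[32,0],[32,7],[33,0],[33,7],[34,0],[34,7],[35,0],[35,7],[36,1],[38,3],[39,3],[48,1],[49,1],[50,1],[52,7],[53,0],[53,7],[54,0],[54,7],[56,6],[58,1],[59,2],[59,4],[60,7],[62,1],[63,4],[64,7],[66,1],[70,6],[72,1],[73,2],[73,4],[74,7],[75,0],[75,7],[76,0],[76,7],[77,1]]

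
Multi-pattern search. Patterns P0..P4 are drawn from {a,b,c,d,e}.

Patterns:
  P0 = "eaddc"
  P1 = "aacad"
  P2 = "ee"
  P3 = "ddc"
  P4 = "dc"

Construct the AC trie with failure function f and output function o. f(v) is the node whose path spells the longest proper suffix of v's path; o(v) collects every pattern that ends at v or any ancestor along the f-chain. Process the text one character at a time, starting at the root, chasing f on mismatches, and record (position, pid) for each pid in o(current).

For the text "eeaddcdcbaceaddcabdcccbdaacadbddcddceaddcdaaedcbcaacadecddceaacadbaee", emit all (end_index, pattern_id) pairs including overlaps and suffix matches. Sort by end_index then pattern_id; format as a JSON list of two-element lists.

Build automaton:
Trie (insert patterns):
  0='ε' goto a→6 d→12 e→1
  1='e' goto a→2 e→11
  2='ea' goto d→3
  3='ead' goto d→4
  4='eadd' goto c→5
  5='eaddc' goto ·  [P0 ends]
  6='a' goto a→7
  7='aa' goto c→8
  8='aac' goto a→9
  9='aaca' goto d→10
  10='aacad' goto ·  [P1 ends]
  11='ee' goto ·  [P2 ends]
  12='d' goto c→15 d→13
  13='dd' goto c→14
  14='ddc' goto ·  [P3 ends]
  15='dc' goto ·  [P4 ends]

BFS fail/out derivation:
  n1('e'): parent n0 fail=0; on 'e' 0 → fail=0;  out ∅∪∅=∅
  n6('a'): parent n0 fail=0; on 'a' 0 → fail=0;  out ∅∪∅=∅
  n12('d'): parent n0 fail=0; on 'd' 0 → fail=0;  out ∅∪∅=∅
  n2('ea'): parent n1 fail=0; on 'a' 0 → fail=6;  out ∅∪∅=∅
  n7('aa'): parent n6 fail=0; on 'a' 0 → fail=6;  out ∅∪∅=∅
  n11('ee'): parent n1 fail=0; on 'e' 0 → fail=1;  out {2}∪∅={2}
  n13('dd'): parent n12 fail=0; on 'd' 0 → fail=12;  out ∅∪∅=∅
  n15('dc'): parent n12 fail=0; on 'c' 0 → fail=0;  out {4}∪∅={4}
  n3('ead'): parent n2 fail=6; on 'd' 6→0 → fail=12;  out ∅∪∅=∅
  n8('aac'): parent n7 fail=6; on 'c' 6→0 → fail=0;  out ∅∪∅=∅
  n14('ddc'): parent n13 fail=12; on 'c' 12 → fail=15;  out {3}∪{4}={3,4}
  n4('eadd'): parent n3 fail=12; on 'd' 12 → fail=13;  out ∅∪∅=∅
  n9('aaca'): parent n8 fail=0; on 'a' 0 → fail=6;  out ∅∪∅=∅
  n5('eaddc'): parent n4 fail=13; on 'c' 13 → fail=14;  out {0}∪{3,4}={0,3,4}
  n10('aacad'): parent n9 fail=6; on 'd' 6→0 → fail=12;  out {1}∪∅={1}

Text stream:
pos 0 'e': at 1
pos 1 'e': at 11  emit P2@[0:1]
pos 2 'a': at 2 ·f
pos 3 'd': at 3
pos 4 'd': at 4
pos 5 'c': at 5  emit P0@[1:5],P3@[3:5],P4@[4:5]
pos 6 'd': at 12 ·f
pos 7 'c': at 15  emit P4@[6:7]
pos 8 'b': at 0 ·f
pos 9 'a': at 6
pos 10 'c': at 0 ·f
pos 11 'e': at 1
pos 12 'a': at 2
pos 13 'd': at 3
pos 14 'd': at 4
pos 15 'c': at 5  emit P0@[11:15],P3@[13:15],P4@[14:15]
pos 16 'a': at 6 ·f
pos 17 'b': at 0 ·f
pos 18 'd': at 12
pos 19 'c': at 15  emit P4@[18:19]
pos 20 'c': at 0 ·f
pos 21 'c': at 0
pos 22 'b': at 0
pos 23 'd': at 12
pos 24 'a': at 6 ·f
pos 25 'a': at 7
pos 26 'c': at 8
pos 27 'a': at 9
pos 28 'd': at 10  emit P1@[24:28]
pos 29 'b': at 0 ·f
pos 30 'd': at 12
pos 31 'd': at 13
pos 32 'c': at 14  emit P3@[30:32],P4@[31:32]
pos 33 'd': at 12 ·f
pos 34 'd': at 13
pos 35 'c': at 14  emit P3@[33:35],P4@[34:35]
pos 36 'e': at 1 ·f
pos 37 'a': at 2
pos 38 'd': at 3
pos 39 'd': at 4
pos 40 'c': at 5  emit P0@[36:40],P3@[38:40],P4@[39:40]
pos 41 'd': at 12 ·f
pos 42 'a': at 6 ·f
pos 43 'a': at 7
pos 44 'e': at 1 ·f
pos 45 'd': at 12 ·f
pos 46 'c': at 15  emit P4@[45:46]
pos 47 'b': at 0 ·f
pos 48 'c': at 0
pos 49 'a': at 6
pos 50 'a': at 7
pos 51 'c': at 8
pos 52 'a': at 9
pos 53 'd': at 10  emit P1@[49:53]
pos 54 'e': at 1 ·f
pos 55 'c': at 0 ·f
pos 56 'd': at 12
pos 57 'd': at 13
pos 58 'c': at 14  emit P3@[56:58],P4@[57:58]
pos 59 'e': at 1 ·f
pos 60 'a': at 2
pos 61 'a': at 7 ·f
pos 62 'c': at 8
pos 63 'a': at 9
pos 64 'd': at 10  emit P1@[60:64]
pos 65 'b': at 0 ·f
pos 66 'a': at 6
pos 67 'e': at 1 ·f
pos 68 'e': at 11  emit P2@[67:68]

All matches (sorted): [[1,2],[5,0],[5,3],[5,4],[7,4],[15,0],[15,3],[15,4],[19,4],[28,1],[32,3],[32,4],[35,3],[35,4],[40,0],[40,3],[40,4],[46,4],[53,1],[58,3],[58,4],[64,1],[68,2]]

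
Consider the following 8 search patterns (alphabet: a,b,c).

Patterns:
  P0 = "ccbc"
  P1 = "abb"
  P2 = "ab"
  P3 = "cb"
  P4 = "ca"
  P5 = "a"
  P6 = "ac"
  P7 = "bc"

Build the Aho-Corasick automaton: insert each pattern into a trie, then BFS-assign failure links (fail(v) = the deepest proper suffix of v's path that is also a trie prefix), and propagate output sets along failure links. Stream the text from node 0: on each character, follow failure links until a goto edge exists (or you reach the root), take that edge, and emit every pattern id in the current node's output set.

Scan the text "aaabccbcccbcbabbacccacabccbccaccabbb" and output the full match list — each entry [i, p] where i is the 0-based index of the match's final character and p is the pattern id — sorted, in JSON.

Build automaton:
Trie (insert patterns):
  0='ε' goto a→5 b→11 c→1
  1='c' goto a→9 b→8 c→2
  2='cc' goto b→3
  3='ccb' goto c→4
  4='ccbc' goto ·  ←P0
  5='a' goto b→6 c→10  ←P5
  6='ab' goto b→7  ←P2
  7='abb' goto ·  ←P1
  8='cb' goto ·  ←P3
  9='ca' goto ·  ←P4
  10='ac' goto ·  ←P6
  11='b' goto c→12
  12='bc' goto ·  ←P7

Failure links (BFS by depth):
  fail(1) 'c': from fail(0)=0 chase 'c': 0 ⇒ 0;  out=∅∪out(0)=∅
  fail(5) 'a': from fail(0)=0 chase 'a': 0 ⇒ 0;  out={5}∪out(0)={5}
  fail(11) 'b': from fail(0)=0 chase 'b': 0 ⇒ 0;  out=∅∪out(0)=∅
  fail(2) 'cc': from fail(1)=0 chase 'c': 0 ⇒ 1;  out=∅∪out(1)=∅
  fail(6) 'ab': from fail(5)=0 chase 'b': 0 ⇒ 11;  out={2}∪out(11)={2}
  fail(8) 'cb': from fail(1)=0 chase 'b': 0 ⇒ 11;  out={3}∪out(11)={3}
  fail(9) 'ca': from fail(1)=0 chase 'a': 0 ⇒ 5;  out={4}∪out(5)={4,5}
  fail(10) 'ac': from fail(5)=0 chase 'c': 0 ⇒ 1;  out={6}∪out(1)={6}
  fail(12) 'bc': from fail(11)=0 chase 'c': 0 ⇒ 1;  out={7}∪out(1)={7}
  fail(3) 'ccb': from fail(2)=1 chase 'b': 1 ⇒ 8;  out=∅∪out(8)={3}
  fail(7) 'abb': from fail(6)=11 chase 'b': 11→0 ⇒ 11;  out={1}∪out(11)={1}
  fail(4) 'ccbc': from fail(3)=8 chase 'c': 8→11 ⇒ 12;  out={0}∪out(12)={0,7}

Run:
[0] read 'a'  n0⇒n5  emit P5@[0:0]
[1] read 'a'  n5⇒n5 (fail-walked)  emit P5@[1:1]
[2] read 'a'  n5⇒n5 (fail-walked)  emit P5@[2:2]
[3] read 'b'  n5⇒n6  emit P2@[2:3]
[4] read 'c'  n6⇒n12 (fail-walked)  emit P7@[3:4]
[5] read 'c'  n12⇒n2 (fail-walked)
[6] read 'b'  n2⇒n3  emit P3@[5:6]
[7] read 'c'  n3⇒n4  emit P0@[4:7],P7@[6:7]
[8] read 'c'  n4⇒n2 (fail-walked)
[9] read 'c'  n2⇒n2 (fail-walked)
[10] read 'b'  n2⇒n3  emit P3@[9:10]
[11] read 'c'  n3⇒n4  emit P0@[8:11],P7@[10:11]
[12] read 'b'  n4⇒n8 (fail-walked)  emit P3@[11:12]
[13] read 'a'  n8⇒n5 (fail-walked)  emit P5@[13:13]
[14] read 'b'  n5⇒n6  emit P2@[13:14]
[15] read 'b'  n6⇒n7  emit P1@[13:15]
[16] read 'a'  n7⇒n5 (fail-walked)  emit P5@[16:16]
[17] read 'c'  n5⇒n10  emit P6@[16:17]
[18] read 'c'  n10⇒n2 (fail-walked)
[19] read 'c'  n2⇒n2 (fail-walked)
[20] read 'a'  n2⇒n9 (fail-walked)  emit P4@[19:20],P5@[20:20]
[21] read 'c'  n9⇒n10 (fail-walked)  emit P6@[20:21]
[22] read 'a'  n10⇒n9 (fail-walked)  emit P4@[21:22],P5@[22:22]
[23] read 'b'  n9⇒n6 (fail-walked)  emit P2@[22:23]
[24] read 'c'  n6⇒n12 (fail-walked)  emit P7@[23:24]
[25] read 'c'  n12⇒n2 (fail-walked)
[26] read 'b'  n2⇒n3  emit P3@[25:26]
[27] read 'c'  n3⇒n4  emit P0@[24:27],P7@[26:27]
[28] read 'c'  n4⇒n2 (fail-walked)
[29] read 'a'  n2⇒n9 (fail-walked)  emit P4@[28:29],P5@[29:29]
[30] read 'c'  n9⇒n10 (fail-walked)  emit P6@[29:30]
[31] read 'c'  n10⇒n2 (fail-walked)
[32] read 'a'  n2⇒n9 (fail-walked)  emit P4@[31:32],P5@[32:32]
[33] read 'b'  n9⇒n6 (fail-walked)  emit P2@[32:33]
[34] read 'b'  n6⇒n7  emit P1@[32:34]
[35] read 'b'  n7⇒n11 (fail-walked)

Matches: [[0,5],[1,5],[2,5],[3,2],[4,7],[6,3],[7,0],[7,7],[10,3],[11,0],[11,7],[12,3],[13,5],[14,2],[15,1],[16,5],[17,6],[20,4],[20,5],[21,6],[22,4],[22,5],[23,2],[24,7],[26,3],[27,0],[27,7],[29,4],[29,5],[30,6],[32,4],[32,5],[33,2],[34,1]]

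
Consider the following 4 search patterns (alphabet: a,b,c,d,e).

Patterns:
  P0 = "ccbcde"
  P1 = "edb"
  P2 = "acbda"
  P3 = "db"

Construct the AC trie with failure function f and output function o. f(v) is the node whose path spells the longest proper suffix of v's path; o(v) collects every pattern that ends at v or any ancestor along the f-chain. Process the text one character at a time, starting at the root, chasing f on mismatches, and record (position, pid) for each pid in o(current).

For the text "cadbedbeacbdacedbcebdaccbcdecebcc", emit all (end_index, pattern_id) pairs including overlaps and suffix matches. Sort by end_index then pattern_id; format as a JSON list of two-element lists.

Construct AC machine:
Trie (insert patterns):
  n0 'ε': a→10 c→1 d→15 e→7
  n1 'c': c→2
  n2 'cc': b→3
  n3 'ccb': c→4
  n4 'ccbc': d→5
  n5 'ccbcd': e→6
  n6 'ccbcde': ·  [P0 ends]
  n7 'e': d→8
  n8 'ed': b→9
  n9 'edb': ·  [P1 ends]
  n10 'a': c→11
  n11 'ac': b→12
  n12 'acb': d→13
  n13 'acbd': a→14
  n14 'acbda': ·  [P2 ends]
  n15 'd': b→16
  n16 'db': ·  [P3 ends]

Failure links (BFS by depth):
  n1('c'): parent n0 fail=0; on 'c' 0 → fail=0;  out ∅∪∅=∅
  n7('e'): parent n0 fail=0; on 'e' 0 → fail=0;  out ∅∪∅=∅
  n10('a'): parent n0 fail=0; on 'a' 0 → fail=0;  out ∅∪∅=∅
  n15('d'): parent n0 fail=0; on 'd' 0 → fail=0;  out ∅∪∅=∅
  n2('cc'): parent n1 fail=0; on 'c' 0 → fail=1;  out ∅∪∅=∅
  n8('ed'): parent n7 fail=0; on 'd' 0 → fail=15;  out ∅∪∅=∅
  n11('ac'): parent n10 fail=0; on 'c' 0 → fail=1;  out ∅∪∅=∅
  n16('db'): parent n15 fail=0; on 'b' 0 → fail=0;  out {3}∪∅={3}
  n3('ccb'): parent n2 fail=1; on 'b' 1→0 → fail=0;  out ∅∪∅=∅
  n9('edb'): parent n8 fail=15; on 'b' 15 → fail=16;  out {1}∪{3}={1,3}
  n12('acb'): parent n11 fail=1; on 'b' 1→0 → fail=0;  out ∅∪∅=∅
  n4('ccbc'): parent n3 fail=0; on 'c' 0 → fail=1;  out ∅∪∅=∅
  n13('acbd'): parent n12 fail=0; on 'd' 0 → fail=15;  out ∅∪∅=∅
  n5('ccbcd'): parent n4 fail=1; on 'd' 1→0 → fail=15;  out ∅∪∅=∅
  n14('acbda'): parent n13 fail=15; on 'a' 15→0 → fail=10;  out {2}∪∅={2}
  n6('ccbcde'): parent n5 fail=15; on 'e' 15→0 → fail=7;  out {0}∪∅={0}

Text stream:
pos 0 'c': at 1
pos 1 'a': at 10 ·f
pos 2 'd': at 15 ·f
pos 3 'b': at 16  ** P3@[2:3]
pos 4 'e': at 7 ·f
pos 5 'd': at 8
pos 6 'b': at 9  ** P1@[4:6],P3@[5:6]
pos 7 'e': at 7 ·f
pos 8 'a': at 10 ·f
pos 9 'c': at 11
pos 10 'b': at 12
pos 11 'd': at 13
pos 12 'a': at 14  ** P2@[8:12]
pos 13 'c': at 11 ·f
pos 14 'e': at 7 ·f
pos 15 'd': at 8
pos 16 'b': at 9  ** P1@[14:16],P3@[15:16]
pos 17 'c': at 1 ·f
pos 18 'e': at 7 ·f
pos 19 'b': at 0 ·f
pos 20 'd': at 15
pos 21 'a': at 10 ·f
pos 22 'c': at 11
pos 23 'c': at 2 ·f
pos 24 'b': at 3
pos 25 'c': at 4
pos 26 'd': at 5
pos 27 'e': at 6  ** P0@[22:27]
pos 28 'c': at 1 ·f
pos 29 'e': at 7 ·f
pos 30 'b': at 0 ·f
pos 31 'c': at 1
pos 32 'c': at 2

Result: [[3,3],[6,1],[6,3],[12,2],[16,1],[16,3],[27,0]]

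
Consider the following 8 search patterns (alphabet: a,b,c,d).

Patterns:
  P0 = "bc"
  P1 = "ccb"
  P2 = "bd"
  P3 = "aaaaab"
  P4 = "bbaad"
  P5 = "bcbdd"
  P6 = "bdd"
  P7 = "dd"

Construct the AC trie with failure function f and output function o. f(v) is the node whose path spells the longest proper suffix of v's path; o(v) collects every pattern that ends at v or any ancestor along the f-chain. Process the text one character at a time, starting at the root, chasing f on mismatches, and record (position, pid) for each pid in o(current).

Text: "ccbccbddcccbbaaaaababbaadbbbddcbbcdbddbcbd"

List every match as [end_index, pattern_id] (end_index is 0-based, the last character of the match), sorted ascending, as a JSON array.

Construct AC machine:
Trie nodes:
  0='ε' goto a→7 b→1 c→3 d→21
  1='b' goto b→13 c→2 d→6
  2='bc' goto b→17  [P0 ends]
  3='c' goto c→4
  4='cc' goto b→5
  5='ccb' goto ·  [P1 ends]
  6='bd' goto d→20  [P2 ends]
  7='a' goto a→8
  8='aa' goto a→9
  9='aaa' goto a→10
  10='aaaa' goto a→11
  11='aaaaa' goto b→12
  12='aaaaab' goto ·  [P3 ends]
  13='bb' goto a→14
  14='bba' goto a→15
  15='bbaa' goto d→16
  16='bbaad' goto ·  [P4 ends]
  17='bcb' goto d→18
  18='bcbd' goto d→19
  19='bcbdd' goto ·  [P5 ends]
  20='bdd' goto ·  [P6 ends]
  21='d' goto d→22
  22='dd' goto ·  [P7 ends]

BFS fail/out derivation:
  fail(1) 'b': from fail(0)=0 chase 'b': 0 ⇒ 0;  out=∅∪out(0)=∅
  fail(3) 'c': from fail(0)=0 chase 'c': 0 ⇒ 0;  out=∅∪out(0)=∅
  fail(7) 'a': from fail(0)=0 chase 'a': 0 ⇒ 0;  out=∅∪out(0)=∅
  fail(21) 'd': from fail(0)=0 chase 'd': 0 ⇒ 0;  out=∅∪out(0)=∅
  fail(2) 'bc': from fail(1)=0 chase 'c': 0 ⇒ 3;  out={0}∪out(3)={0}
  fail(4) 'cc': from fail(3)=0 chase 'c': 0 ⇒ 3;  out=∅∪out(3)=∅
  fail(6) 'bd': from fail(1)=0 chase 'd': 0 ⇒ 21;  out={2}∪out(21)={2}
  fail(8) 'aa': from fail(7)=0 chase 'a': 0 ⇒ 7;  out=∅∪out(7)=∅
  fail(13) 'bb': from fail(1)=0 chase 'b': 0 ⇒ 1;  out=∅∪out(1)=∅
  fail(22) 'dd': from fail(21)=0 chase 'd': 0 ⇒ 21;  out={7}∪out(21)={7}
  fail(5) 'ccb': from fail(4)=3 chase 'b': 3→0 ⇒ 1;  out={1}∪out(1)={1}
  fail(9) 'aaa': from fail(8)=7 chase 'a': 7 ⇒ 8;  out=∅∪out(8)=∅
  fail(14) 'bba': from fail(13)=1 chase 'a': 1→0 ⇒ 7;  out=∅∪out(7)=∅
  fail(17) 'bcb': from fail(2)=3 chase 'b': 3→0 ⇒ 1;  out=∅∪out(1)=∅
  fail(20) 'bdd': from fail(6)=21 chase 'd': 21 ⇒ 22;  out={6}∪out(22)={6,7}
  fail(10) 'aaaa': from fail(9)=8 chase 'a': 8 ⇒ 9;  out=∅∪out(9)=∅
  fail(15) 'bbaa': from fail(14)=7 chase 'a': 7 ⇒ 8;  out=∅∪out(8)=∅
  fail(18) 'bcbd': from fail(17)=1 chase 'd': 1 ⇒ 6;  out=∅∪out(6)={2}
  fail(11) 'aaaaa': from fail(10)=9 chase 'a': 9 ⇒ 10;  out=∅∪out(10)=∅
  fail(16) 'bbaad': from fail(15)=8 chase 'd': 8→7→0 ⇒ 21;  out={4}∪out(21)={4}
  fail(19) 'bcbdd': from fail(18)=6 chase 'd': 6 ⇒ 20;  out={5}∪out(20)={5,6,7}
  fail(12) 'aaaaab': from fail(11)=10 chase 'b': 10→9→8→7→0 ⇒ 1;  out={3}∪out(1)={3}

Scan:
i=0 'c': node 0→3
i=1 'c': node 3→4
i=2 'b': node 4→5  → match P1@[0:2]
i=3 'c': node 5→2 (via fail)  → match P0@[2:3]
i=4 'c': node 2→4 (via fail)
i=5 'b': node 4→5  → match P1@[3:5]
i=6 'd': node 5→6 (via fail)  → match P2@[5:6]
i=7 'd': node 6→20  → match P6@[5:7],P7@[6:7]
i=8 'c': node 20→3 (via fail)
i=9 'c': node 3→4
i=10 'c': node 4→4 (via fail)
i=11 'b': node 4→5  → match P1@[9:11]
i=12 'b': node 5→13 (via fail)
i=13 'a': node 13→14
i=14 'a': node 14→15
i=15 'a': node 15→9 (via fail)
i=16 'a': node 9→10
i=17 'a': node 10→11
i=18 'b': node 11→12  → match P3@[13:18]
i=19 'a': node 12→7 (via fail)
i=20 'b': node 7→1 (via fail)
i=21 'b': node 1→13
i=22 'a': node 13→14
i=23 'a': node 14→15
i=24 'd': node 15→16  → match P4@[20:24]
i=25 'b': node 16→1 (via fail)
i=26 'b': node 1→13
i=27 'b': node 13→13 (via fail)
i=28 'd': node 13→6 (via fail)  → match P2@[27:28]
i=29 'd': node 6→20  → match P6@[27:29],P7@[28:29]
i=30 'c': node 20→3 (via fail)
i=31 'b': node 3→1 (via fail)
i=32 'b': node 1→13
i=33 'c': node 13→2 (via fail)  → match P0@[32:33]
i=34 'd': node 2→21 (via fail)
i=35 'b': node 21→1 (via fail)
i=36 'd': node 1→6  → match P2@[35:36]
i=37 'd': node 6→20  → match P6@[35:37],P7@[36:37]
i=38 'b': node 20→1 (via fail)
i=39 'c': node 1→2  → match P0@[38:39]
i=40 'b': node 2→17
i=41 'd': node 17→18  → match P2@[40:41]

Matches: [[2,1],[3,0],[5,1],[6,2],[7,6],[7,7],[11,1],[18,3],[24,4],[28,2],[29,6],[29,7],[33,0],[36,2],[37,6],[37,7],[39,0],[41,2]]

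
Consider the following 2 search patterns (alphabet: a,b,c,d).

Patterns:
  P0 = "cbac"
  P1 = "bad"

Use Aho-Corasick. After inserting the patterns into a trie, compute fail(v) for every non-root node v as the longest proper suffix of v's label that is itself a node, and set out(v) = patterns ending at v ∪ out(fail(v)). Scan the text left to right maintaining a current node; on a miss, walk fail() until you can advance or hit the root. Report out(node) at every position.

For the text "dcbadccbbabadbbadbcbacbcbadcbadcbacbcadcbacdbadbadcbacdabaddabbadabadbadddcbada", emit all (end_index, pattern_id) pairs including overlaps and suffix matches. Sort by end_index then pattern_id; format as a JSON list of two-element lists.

Build:
Trie (insert patterns):
  0='ε' goto b→5 c→1
  1='c' goto b→2
  2='cb' goto a→3
  3='cba' goto c→4
  4='cbac' goto ·  [P0 ends]
  5='b' goto a→6
  6='ba' goto d→7
  7='bad' goto ·  [P1 ends]

BFS fail/out derivation:
  fail(1) 'c': from fail(0)=0 chase 'c': 0 ⇒ 0;  out=∅∪out(0)=∅
  fail(5) 'b': from fail(0)=0 chase 'b': 0 ⇒ 0;  out=∅∪out(0)=∅
  fail(2) 'cb': from fail(1)=0 chase 'b': 0 ⇒ 5;  out=∅∪out(5)=∅
  fail(6) 'ba': from fail(5)=0 chase 'a': 0 ⇒ 0;  out=∅∪out(0)=∅
  fail(3) 'cba': from fail(2)=5 chase 'a': 5 ⇒ 6;  out=∅∪out(6)=∅
  fail(7) 'bad': from fail(6)=0 chase 'd': 0 ⇒ 0;  out={1}∪out(0)={1}
  fail(4) 'cbac': from fail(3)=6 chase 'c': 6→0 ⇒ 1;  out={0}∪out(1)={0}

Text stream:
[0] read 'd'  n0⇒n0
[1] read 'c'  n0⇒n1
[2] read 'b'  n1⇒n2
[3] read 'a'  n2⇒n3
[4] read 'd'  n3⇒n7 (via fail)  emit P1@[2:4]
[5] read 'c'  n7⇒n1 (via fail)
[6] read 'c'  n1⇒n1 (via fail)
[7] read 'b'  n1⇒n2
[8] read 'b'  n2⇒n5 (via fail)
[9] read 'a'  n5⇒n6
[10] read 'b'  n6⇒n5 (via fail)
[11] read 'a'  n5⇒n6
[12] read 'd'  n6⇒n7  emit P1@[10:12]
[13] read 'b'  n7⇒n5 (via fail)
[14] read 'b'  n5⇒n5 (via fail)
[15] read 'a'  n5⇒n6
[16] read 'd'  n6⇒n7  emit P1@[14:16]
[17] read 'b'  n7⇒n5 (via fail)
[18] read 'c'  n5⇒n1 (via fail)
[19] read 'b'  n1⇒n2
[20] read 'a'  n2⇒n3
[21] read 'c'  n3⇒n4  emit P0@[18:21]
[22] read 'b'  n4⇒n2 (via fail)
[23] read 'c'  n2⇒n1 (via fail)
[24] read 'b'  n1⇒n2
[25] read 'a'  n2⇒n3
[26] read 'd'  n3⇒n7 (via fail)  emit P1@[24:26]
[27] read 'c'  n7⇒n1 (via fail)
[28] read 'b'  n1⇒n2
[29] read 'a'  n2⇒n3
[30] read 'd'  n3⇒n7 (via fail)  emit P1@[28:30]
[31] read 'c'  n7⇒n1 (via fail)
[32] read 'b'  n1⇒n2
[33] read 'a'  n2⇒n3
[34] read 'c'  n3⇒n4  emit P0@[31:34]
[35] read 'b'  n4⇒n2 (via fail)
[36] read 'c'  n2⇒n1 (via fail)
[37] read 'a'  n1⇒n0 (via fail)
[38] read 'd'  n0⇒n0
[39] read 'c'  n0⇒n1
[40] read 'b'  n1⇒n2
[41] read 'a'  n2⇒n3
[42] read 'c'  n3⇒n4  emit P0@[39:42]
[43] read 'd'  n4⇒n0 (via fail)
[44] read 'b'  n0⇒n5
[45] read 'a'  n5⇒n6
[46] read 'd'  n6⇒n7  emit P1@[44:46]
[47] read 'b'  n7⇒n5 (via fail)
[48] read 'a'  n5⇒n6
[49] read 'd'  n6⇒n7  emit P1@[47:49]
[50] read 'c'  n7⇒n1 (via fail)
[51] read 'b'  n1⇒n2
[52] read 'a'  n2⇒n3
[53] read 'c'  n3⇒n4  emit P0@[50:53]
[54] read 'd'  n4⇒n0 (via fail)
[55] read 'a'  n0⇒n0
[56] read 'b'  n0⇒n5
[57] read 'a'  n5⇒n6
[58] read 'd'  n6⇒n7  emit P1@[56:58]
[59] read 'd'  n7⇒n0 (via fail)
[60] read 'a'  n0⇒n0
[61] read 'b'  n0⇒n5
[62] read 'b'  n5⇒n5 (via fail)
[63] read 'a'  n5⇒n6
[64] read 'd'  n6⇒n7  emit P1@[62:64]
[65] read 'a'  n7⇒n0 (via fail)
[66] read 'b'  n0⇒n5
[67] read 'a'  n5⇒n6
[68] read 'd'  n6⇒n7  emit P1@[66:68]
[69] read 'b'  n7⇒n5 (via fail)
[70] read 'a'  n5⇒n6
[71] read 'd'  n6⇒n7  emit P1@[69:71]
[72] read 'd'  n7⇒n0 (via fail)
[73] read 'd'  n0⇒n0
[74] read 'c'  n0⇒n1
[75] read 'b'  n1⇒n2
[76] read 'a'  n2⇒n3
[77] read 'd'  n3⇒n7 (via fail)  emit P1@[75:77]
[78] read 'a'  n7⇒n0 (via fail)

All matches (sorted): [[4,1],[12,1],[16,1],[21,0],[26,1],[30,1],[34,0],[42,0],[46,1],[49,1],[53,0],[58,1],[64,1],[68,1],[71,1],[77,1]]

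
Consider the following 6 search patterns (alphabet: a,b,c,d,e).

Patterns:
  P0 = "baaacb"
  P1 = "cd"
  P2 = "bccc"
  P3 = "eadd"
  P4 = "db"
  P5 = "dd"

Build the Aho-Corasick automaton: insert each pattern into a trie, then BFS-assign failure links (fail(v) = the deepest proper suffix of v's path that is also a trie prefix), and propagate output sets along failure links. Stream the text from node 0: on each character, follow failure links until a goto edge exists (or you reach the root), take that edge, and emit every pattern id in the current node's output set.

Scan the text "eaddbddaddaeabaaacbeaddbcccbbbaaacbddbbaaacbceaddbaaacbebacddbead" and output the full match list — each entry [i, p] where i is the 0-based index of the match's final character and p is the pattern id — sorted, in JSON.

Build:
Trie (insert patterns):
  n0 'ε': b→1 c→7 d→16 e→12
  n1 'b': a→2 c→9
  n2 'ba': a→3
  n3 'baa': a→4
  n4 'baaa': c→5
  n5 'baaac': b→6
  n6 'baaacb': ·  [P0 ends]
  n7 'c': d→8
  n8 'cd': ·  [P1 ends]
  n9 'bc': c→10
  n10 'bcc': c→11
  n11 'bccc': ·  [P2 ends]
  n12 'e': a→13
  n13 'ea': d→14
  n14 'ead': d→15
  n15 'eadd': ·  [P3 ends]
  n16 'd': b→17 d→18
  n17 'db': ·  [P4 ends]
  n18 'dd': ·  [P5 ends]

BFS fail/out derivation:
  n1('b'): parent n0 fail=0; on 'b' 0 → fail=0;  out ∅∪∅=∅
  n7('c'): parent n0 fail=0; on 'c' 0 → fail=0;  out ∅∪∅=∅
  n12('e'): parent n0 fail=0; on 'e' 0 → fail=0;  out ∅∪∅=∅
  n16('d'): parent n0 fail=0; on 'd' 0 → fail=0;  out ∅∪∅=∅
  n2('ba'): parent n1 fail=0; on 'a' 0 → fail=0;  out ∅∪∅=∅
  n8('cd'): parent n7 fail=0; on 'd' 0 → fail=16;  out {1}∪∅={1}
  n9('bc'): parent n1 fail=0; on 'c' 0 → fail=7;  out ∅∪∅=∅
  n13('ea'): parent n12 fail=0; on 'a' 0 → fail=0;  out ∅∪∅=∅
  n17('db'): parent n16 fail=0; on 'b' 0 → fail=1;  out {4}∪∅={4}
  n18('dd'): parent n16 fail=0; on 'd' 0 → fail=16;  out {5}∪∅={5}
  n3('baa'): parent n2 fail=0; on 'a' 0 → fail=0;  out ∅∪∅=∅
  n10('bcc'): parent n9 fail=7; on 'c' 7→0 → fail=7;  out ∅∪∅=∅
  n14('ead'): parent n13 fail=0; on 'd' 0 → fail=16;  out ∅∪∅=∅
  n4('baaa'): parent n3 fail=0; on 'a' 0 → fail=0;  out ∅∪∅=∅
  n11('bccc'): parent n10 fail=7; on 'c' 7→0 → fail=7;  out {2}∪∅={2}
  n15('eadd'): parent n14 fail=16; on 'd' 16 → fail=18;  out {3}∪{5}={3,5}
  n5('baaac'): parent n4 fail=0; on 'c' 0 → fail=7;  out ∅∪∅=∅
  n6('baaacb'): parent n5 fail=7; on 'b' 7→0 → fail=1;  out {0}∪∅={0}

Run:
i=0 'e': node 0→12
i=1 'a': node 12→13
i=2 'd': node 13→14
i=3 'd': node 14→15  → match P3@[0:3],P5@[2:3]
i=4 'b': node 15→17 (via fail)  → match P4@[3:4]
i=5 'd': node 17→16 (via fail)
i=6 'd': node 16→18  → match P5@[5:6]
i=7 'a': node 18→0 (via fail)
i=8 'd': node 0→16
i=9 'd': node 16→18  → match P5@[8:9]
i=10 'a': node 18→0 (via fail)
i=11 'e': node 0→12
i=12 'a': node 12→13
i=13 'b': node 13→1 (via fail)
i=14 'a': node 1→2
i=15 'a': node 2→3
i=16 'a': node 3→4
i=17 'c': node 4→5
i=18 'b': node 5→6  → match P0@[13:18]
i=19 'e': node 6→12 (via fail)
i=20 'a': node 12→13
i=21 'd': node 13→14
i=22 'd': node 14→15  → match P3@[19:22],P5@[21:22]
i=23 'b': node 15→17 (via fail)  → match P4@[22:23]
i=24 'c': node 17→9 (via fail)
i=25 'c': node 9→10
i=26 'c': node 10→11  → match P2@[23:26]
i=27 'b': node 11→1 (via fail)
i=28 'b': node 1→1 (via fail)
i=29 'b': node 1→1 (via fail)
i=30 'a': node 1→2
i=31 'a': node 2→3
i=32 'a': node 3→4
i=33 'c': node 4→5
i=34 'b': node 5→6  → match P0@[29:34]
i=35 'd': node 6→16 (via fail)
i=36 'd': node 16→18  → match P5@[35:36]
i=37 'b': node 18→17 (via fail)  → match P4@[36:37]
i=38 'b': node 17→1 (via fail)
i=39 'a': node 1→2
i=40 'a': node 2→3
i=41 'a': node 3→4
i=42 'c': node 4→5
i=43 'b': node 5→6  → match P0@[38:43]
i=44 'c': node 6→9 (via fail)
i=45 'e': node 9→12 (via fail)
i=46 'a': node 12→13
i=47 'd': node 13→14
i=48 'd': node 14→15  → match P3@[45:48],P5@[47:48]
i=49 'b': node 15→17 (via fail)  → match P4@[48:49]
i=50 'a': node 17→2 (via fail)
i=51 'a': node 2→3
i=52 'a': node 3→4
i=53 'c': node 4→5
i=54 'b': node 5→6  → match P0@[49:54]
i=55 'e': node 6→12 (via fail)
i=56 'b': node 12→1 (via fail)
i=57 'a': node 1→2
i=58 'c': node 2→7 (via fail)
i=59 'd': node 7→8  → match P1@[58:59]
i=60 'd': node 8→18 (via fail)  → match P5@[59:60]
i=61 'b': node 18→17 (via fail)  → match P4@[60:61]
i=62 'e': node 17→12 (via fail)
i=63 'a': node 12→13
i=64 'd': node 13→14

Result: [[3,3],[3,5],[4,4],[6,5],[9,5],[18,0],[22,3],[22,5],[23,4],[26,2],[34,0],[36,5],[37,4],[43,0],[48,3],[48,5],[49,4],[54,0],[59,1],[60,5],[61,4]]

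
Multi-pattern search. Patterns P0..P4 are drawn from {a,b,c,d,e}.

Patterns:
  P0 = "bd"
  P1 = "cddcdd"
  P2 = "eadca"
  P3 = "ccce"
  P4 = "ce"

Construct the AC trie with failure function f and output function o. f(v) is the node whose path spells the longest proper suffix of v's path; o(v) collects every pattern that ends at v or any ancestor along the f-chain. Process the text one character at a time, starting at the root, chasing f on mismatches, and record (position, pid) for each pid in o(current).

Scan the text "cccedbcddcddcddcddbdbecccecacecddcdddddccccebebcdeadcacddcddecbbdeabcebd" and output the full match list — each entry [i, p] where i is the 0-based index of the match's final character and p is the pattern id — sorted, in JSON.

Construct AC machine:
Trie nodes:
  n0 'ε': b→1 c→3 e→9
  n1 'b': d→2
  n2 'bd': ·  [P0 ends]
  n3 'c': c→14 d→4 e→17
  n4 'cd': d→5
  n5 'cdd': c→6
  n6 'cddc': d→7
  n7 'cddcd': d→8
  n8 'cddcdd': ·  [P1 ends]
  n9 'e': a→10
  n10 'ea': d→11
  n11 'ead': c→12
  n12 'eadc': a→13
  n13 'eadca': ·  [P2 ends]
  n14 'cc': c→15
  n15 'ccc': e→16
  n16 'ccce': ·  [P3 ends]
  n17 'ce': ·  [P4 ends]

Failure links (BFS by depth):
  fail(1) 'b': from fail(0)=0 chase 'b': 0 ⇒ 0;  out=∅∪out(0)=∅
  fail(3) 'c': from fail(0)=0 chase 'c': 0 ⇒ 0;  out=∅∪out(0)=∅
  fail(9) 'e': from fail(0)=0 chase 'e': 0 ⇒ 0;  out=∅∪out(0)=∅
  fail(2) 'bd': from fail(1)=0 chase 'd': 0 ⇒ 0;  out={0}∪out(0)={0}
  fail(4) 'cd': from fail(3)=0 chase 'd': 0 ⇒ 0;  out=∅∪out(0)=∅
  fail(10) 'ea': from fail(9)=0 chase 'a': 0 ⇒ 0;  out=∅∪out(0)=∅
  fail(14) 'cc': from fail(3)=0 chase 'c': 0 ⇒ 3;  out=∅∪out(3)=∅
  fail(17) 'ce': from fail(3)=0 chase 'e': 0 ⇒ 9;  out={4}∪out(9)={4}
  fail(5) 'cdd': from fail(4)=0 chase 'd': 0 ⇒ 0;  out=∅∪out(0)=∅
  fail(11) 'ead': from fail(10)=0 chase 'd': 0 ⇒ 0;  out=∅∪out(0)=∅
  fail(15) 'ccc': from fail(14)=3 chase 'c': 3 ⇒ 14;  out=∅∪out(14)=∅
  fail(6) 'cddc': from fail(5)=0 chase 'c': 0 ⇒ 3;  out=∅∪out(3)=∅
  fail(12) 'eadc': from fail(11)=0 chase 'c': 0 ⇒ 3;  out=∅∪out(3)=∅
  fail(16) 'ccce': from fail(15)=14 chase 'e': 14→3 ⇒ 17;  out={3}∪out(17)={3,4}
  fail(7) 'cddcd': from fail(6)=3 chase 'd': 3 ⇒ 4;  out=∅∪out(4)=∅
  fail(13) 'eadca': from fail(12)=3 chase 'a': 3→0 ⇒ 0;  out={2}∪out(0)={2}
  fail(8) 'cddcdd': from fail(7)=4 chase 'd': 4 ⇒ 5;  out={1}∪out(5)={1}

Run:
i=0 'c': node 0→3
i=1 'c': node 3→14
i=2 'c': node 14→15
i=3 'e': node 15→16  → match P3@[0:3],P4@[2:3]
i=4 'd': node 16→0 (via fail)
i=5 'b': node 0→1
i=6 'c': node 1→3 (via fail)
i=7 'd': node 3→4
i=8 'd': node 4→5
i=9 'c': node 5→6
i=10 'd': node 6→7
i=11 'd': node 7→8  → match P1@[6:11]
i=12 'c': node 8→6 (via fail)
i=13 'd': node 6→7
i=14 'd': node 7→8  → match P1@[9:14]
i=15 'c': node 8→6 (via fail)
i=16 'd': node 6→7
i=17 'd': node 7→8  → match P1@[12:17]
i=18 'b': node 8→1 (via fail)
i=19 'd': node 1→2  → match P0@[18:19]
i=20 'b': node 2→1 (via fail)
i=21 'e': node 1→9 (via fail)
i=22 'c': node 9→3 (via fail)
i=23 'c': node 3→14
i=24 'c': node 14→15
i=25 'e': node 15→16  → match P3@[22:25],P4@[24:25]
i=26 'c': node 16→3 (via fail)
i=27 'a': node 3→0 (via fail)
i=28 'c': node 0→3
i=29 'e': node 3→17  → match P4@[28:29]
i=30 'c': node 17→3 (via fail)
i=31 'd': node 3→4
i=32 'd': node 4→5
i=33 'c': node 5→6
i=34 'd': node 6→7
i=35 'd': node 7→8  → match P1@[30:35]
i=36 'd': node 8→0 (via fail)
i=37 'd': node 0→0
i=38 'd': node 0→0
i=39 'c': node 0→3
i=40 'c': node 3→14
i=41 'c': node 14→15
i=42 'c': node 15→15 (via fail)
i=43 'e': node 15→16  → match P3@[40:43],P4@[42:43]
i=44 'b': node 16→1 (via fail)
i=45 'e': node 1→9 (via fail)
i=46 'b': node 9→1 (via fail)
i=47 'c': node 1→3 (via fail)
i=48 'd': node 3→4
i=49 'e': node 4→9 (via fail)
i=50 'a': node 9→10
i=51 'd': node 10→11
i=52 'c': node 11→12
i=53 'a': node 12→13  → match P2@[49:53]
i=54 'c': node 13→3 (via fail)
i=55 'd': node 3→4
i=56 'd': node 4→5
i=57 'c': node 5→6
i=58 'd': node 6→7
i=59 'd': node 7→8  → match P1@[54:59]
i=60 'e': node 8→9 (via fail)
i=61 'c': node 9→3 (via fail)
i=62 'b': node 3→1 (via fail)
i=63 'b': node 1→1 (via fail)
i=64 'd': node 1→2  → match P0@[63:64]
i=65 'e': node 2→9 (via fail)
i=66 'a': node 9→10
i=67 'b': node 10→1 (via fail)
i=68 'c': node 1→3 (via fail)
i=69 'e': node 3→17  → match P4@[68:69]
i=70 'b': node 17→1 (via fail)
i=71 'd': node 1→2  → match P0@[70:71]

Result: [[3,3],[3,4],[11,1],[14,1],[17,1],[19,0],[25,3],[25,4],[29,4],[35,1],[43,3],[43,4],[53,2],[59,1],[64,0],[69,4],[71,0]]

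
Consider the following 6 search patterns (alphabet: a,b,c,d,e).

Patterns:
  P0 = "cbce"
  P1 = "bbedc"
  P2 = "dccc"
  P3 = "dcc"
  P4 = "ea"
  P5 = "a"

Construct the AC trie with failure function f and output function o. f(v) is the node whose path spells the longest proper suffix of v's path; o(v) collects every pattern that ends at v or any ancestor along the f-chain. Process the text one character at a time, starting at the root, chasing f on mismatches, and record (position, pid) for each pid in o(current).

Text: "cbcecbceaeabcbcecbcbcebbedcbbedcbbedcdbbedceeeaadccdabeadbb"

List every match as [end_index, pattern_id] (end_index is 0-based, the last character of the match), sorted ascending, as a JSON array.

Construct AC machine:
Trie (insert patterns):
  n0 'ε': a→16 b→5 c→1 d→10 e→14
  n1 'c': b→2
  n2 'cb': c→3
  n3 'cbc': e→4
  n4 'cbce': ·  ←P0
  n5 'b': b→6
  n6 'bb': e→7
  n7 'bbe': d→8
  n8 'bbed': c→9
  n9 'bbedc': ·  ←P1
  n10 'd': c→11
  n11 'dc': c→12
  n12 'dcc': c→13  ←P3
  n13 'dccc': ·  ←P2
  n14 'e': a→15
  n15 'ea': ·  ←P4
  n16 'a': ·  ←P5

Failure links (BFS by depth):
  n1('c'): parent n0 fail=0; on 'c' 0 → fail=0;  out ∅∪∅=∅
  n5('b'): parent n0 fail=0; on 'b' 0 → fail=0;  out ∅∪∅=∅
  n10('d'): parent n0 fail=0; on 'd' 0 → fail=0;  out ∅∪∅=∅
  n14('e'): parent n0 fail=0; on 'e' 0 → fail=0;  out ∅∪∅=∅
  n16('a'): parent n0 fail=0; on 'a' 0 → fail=0;  out {5}∪∅={5}
  n2('cb'): parent n1 fail=0; on 'b' 0 → fail=5;  out ∅∪∅=∅
  n6('bb'): parent n5 fail=0; on 'b' 0 → fail=5;  out ∅∪∅=∅
  n11('dc'): parent n10 fail=0; on 'c' 0 → fail=1;  out ∅∪∅=∅
  n15('ea'): parent n14 fail=0; on 'a' 0 → fail=16;  out {4}∪{5}={4,5}
  n3('cbc'): parent n2 fail=5; on 'c' 5→0 → fail=1;  out ∅∪∅=∅
  n7('bbe'): parent n6 fail=5; on 'e' 5→0 → fail=14;  out ∅∪∅=∅
  n12('dcc'): parent n11 fail=1; on 'c' 1→0 → fail=1;  out {3}∪∅={3}
  n4('cbce'): parent n3 fail=1; on 'e' 1→0 → fail=14;  out {0}∪∅={0}
  n8('bbed'): parent n7 fail=14; on 'd' 14→0 → fail=10;  out ∅∪∅=∅
  n13('dccc'): parent n12 fail=1; on 'c' 1→0 → fail=1;  out {2}∪∅={2}
  n9('bbedc'): parent n8 fail=10; on 'c' 10 → fail=11;  out {1}∪∅={1}

Scan:
i=0 'c': node 0→1
i=1 'b': node 1→2
i=2 'c': node 2→3
i=3 'e': node 3→4  ** P0@[0:3]
i=4 'c': node 4→1 (fail-walked)
i=5 'b': node 1→2
i=6 'c': node 2→3
i=7 'e': node 3→4  ** P0@[4:7]
i=8 'a': node 4→15 (fail-walked)  ** P4@[7:8],P5@[8:8]
i=9 'e': node 15→14 (fail-walked)
i=10 'a': node 14→15  ** P4@[9:10],P5@[10:10]
i=11 'b': node 15→5 (fail-walked)
i=12 'c': node 5→1 (fail-walked)
i=13 'b': node 1→2
i=14 'c': node 2→3
i=15 'e': node 3→4  ** P0@[12:15]
i=16 'c': node 4→1 (fail-walked)
i=17 'b': node 1→2
i=18 'c': node 2→3
i=19 'b': node 3→2 (fail-walked)
i=20 'c': node 2→3
i=21 'e': node 3→4  ** P0@[18:21]
i=22 'b': node 4→5 (fail-walked)
i=23 'b': node 5→6
i=24 'e': node 6→7
i=25 'd': node 7→8
i=26 'c': node 8→9  ** P1@[22:26]
i=27 'b': node 9→2 (fail-walked)
i=28 'b': node 2→6 (fail-walked)
i=29 'e': node 6→7
i=30 'd': node 7→8
i=31 'c': node 8→9  ** P1@[27:31]
i=32 'b': node 9→2 (fail-walked)
i=33 'b': node 2→6 (fail-walked)
i=34 'e': node 6→7
i=35 'd': node 7→8
i=36 'c': node 8→9  ** P1@[32:36]
i=37 'd': node 9→10 (fail-walked)
i=38 'b': node 10→5 (fail-walked)
i=39 'b': node 5→6
i=40 'e': node 6→7
i=41 'd': node 7→8
i=42 'c': node 8→9  ** P1@[38:42]
i=43 'e': node 9→14 (fail-walked)
i=44 'e': node 14→14 (fail-walked)
i=45 'e': node 14→14 (fail-walked)
i=46 'a': node 14→15  ** P4@[45:46],P5@[46:46]
i=47 'a': node 15→16 (fail-walked)  ** P5@[47:47]
i=48 'd': node 16→10 (fail-walked)
i=49 'c': node 10→11
i=50 'c': node 11→12  ** P3@[48:50]
i=51 'd': node 12→10 (fail-walked)
i=52 'a': node 10→16 (fail-walked)  ** P5@[52:52]
i=53 'b': node 16→5 (fail-walked)
i=54 'e': node 5→14 (fail-walked)
i=55 'a': node 14→15  ** P4@[54:55],P5@[55:55]
i=56 'd': node 15→10 (fail-walked)
i=57 'b': node 10→5 (fail-walked)
i=58 'b': node 5→6

Matches: [[3,0],[7,0],[8,4],[8,5],[10,4],[10,5],[15,0],[21,0],[26,1],[31,1],[36,1],[42,1],[46,4],[46,5],[47,5],[50,3],[52,5],[55,4],[55,5]]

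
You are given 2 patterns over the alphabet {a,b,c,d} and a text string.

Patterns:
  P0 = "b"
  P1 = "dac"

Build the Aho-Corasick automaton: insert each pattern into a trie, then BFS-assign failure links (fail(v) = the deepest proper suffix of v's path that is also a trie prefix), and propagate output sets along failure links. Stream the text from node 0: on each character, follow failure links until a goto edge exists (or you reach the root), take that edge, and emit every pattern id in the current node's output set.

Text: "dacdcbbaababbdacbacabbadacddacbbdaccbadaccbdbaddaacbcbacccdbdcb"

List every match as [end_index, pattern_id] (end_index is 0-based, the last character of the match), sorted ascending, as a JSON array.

Construct AC machine:
Trie (insert patterns):
  0='ε' goto b→1 d→2
  1='b' goto ·  ←P0
  2='d' goto a→3
  3='da' goto c→4
  4='dac' goto ·  ←P1

BFS fail/out derivation:
  fail(1) 'b': from fail(0)=0 chase 'b': 0 ⇒ 0;  out={0}∪out(0)={0}
  fail(2) 'd': from fail(0)=0 chase 'd': 0 ⇒ 0;  out=∅∪out(0)=∅
  fail(3) 'da': from fail(2)=0 chase 'a': 0 ⇒ 0;  out=∅∪out(0)=∅
  fail(4) 'dac': from fail(3)=0 chase 'c': 0 ⇒ 0;  out={1}∪out(0)={1}

Run:
pos 0 'd': at 2
pos 1 'a': at 3
pos 2 'c': at 4  ** P1@[0:2]
pos 3 'd': at 2 (fail-walked)
pos 4 'c': at 0 (fail-walked)
pos 5 'b': at 1  ** P0@[5:5]
pos 6 'b': at 1 (fail-walked)  ** P0@[6:6]
pos 7 'a': at 0 (fail-walked)
pos 8 'a': at 0
pos 9 'b': at 1  ** P0@[9:9]
pos 10 'a': at 0 (fail-walked)
pos 11 'b': at 1  ** P0@[11:11]
pos 12 'b': at 1 (fail-walked)  ** P0@[12:12]
pos 13 'd': at 2 (fail-walked)
pos 14 'a': at 3
pos 15 'c': at 4  ** P1@[13:15]
pos 16 'b': at 1 (fail-walked)  ** P0@[16:16]
pos 17 'a': at 0 (fail-walked)
pos 18 'c': at 0
pos 19 'a': at 0
pos 20 'b': at 1  ** P0@[20:20]
pos 21 'b': at 1 (fail-walked)  ** P0@[21:21]
pos 22 'a': at 0 (fail-walked)
pos 23 'd': at 2
pos 24 'a': at 3
pos 25 'c': at 4  ** P1@[23:25]
pos 26 'd': at 2 (fail-walked)
pos 27 'd': at 2 (fail-walked)
pos 28 'a': at 3
pos 29 'c': at 4  ** P1@[27:29]
pos 30 'b': at 1 (fail-walked)  ** P0@[30:30]
pos 31 'b': at 1 (fail-walked)  ** P0@[31:31]
pos 32 'd': at 2 (fail-walked)
pos 33 'a': at 3
pos 34 'c': at 4  ** P1@[32:34]
pos 35 'c': at 0 (fail-walked)
pos 36 'b': at 1  ** P0@[36:36]
pos 37 'a': at 0 (fail-walked)
pos 38 'd': at 2
pos 39 'a': at 3
pos 40 'c': at 4  ** P1@[38:40]
pos 41 'c': at 0 (fail-walked)
pos 42 'b': at 1  ** P0@[42:42]
pos 43 'd': at 2 (fail-walked)
pos 44 'b': at 1 (fail-walked)  ** P0@[44:44]
pos 45 'a': at 0 (fail-walked)
pos 46 'd': at 2
pos 47 'd': at 2 (fail-walked)
pos 48 'a': at 3
pos 49 'a': at 0 (fail-walked)
pos 50 'c': at 0
pos 51 'b': at 1  ** P0@[51:51]
pos 52 'c': at 0 (fail-walked)
pos 53 'b': at 1  ** P0@[53:53]
pos 54 'a': at 0 (fail-walked)
pos 55 'c': at 0
pos 56 'c': at 0
pos 57 'c': at 0
pos 58 'd': at 2
pos 59 'b': at 1 (fail-walked)  ** P0@[59:59]
pos 60 'd': at 2 (fail-walked)
pos 61 'c': at 0 (fail-walked)
pos 62 'b': at 1  ** P0@[62:62]

All matches (sorted): [[2,1],[5,0],[6,0],[9,0],[11,0],[12,0],[15,1],[16,0],[20,0],[21,0],[25,1],[29,1],[30,0],[31,0],[34,1],[36,0],[40,1],[42,0],[44,0],[51,0],[53,0],[59,0],[62,0]]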